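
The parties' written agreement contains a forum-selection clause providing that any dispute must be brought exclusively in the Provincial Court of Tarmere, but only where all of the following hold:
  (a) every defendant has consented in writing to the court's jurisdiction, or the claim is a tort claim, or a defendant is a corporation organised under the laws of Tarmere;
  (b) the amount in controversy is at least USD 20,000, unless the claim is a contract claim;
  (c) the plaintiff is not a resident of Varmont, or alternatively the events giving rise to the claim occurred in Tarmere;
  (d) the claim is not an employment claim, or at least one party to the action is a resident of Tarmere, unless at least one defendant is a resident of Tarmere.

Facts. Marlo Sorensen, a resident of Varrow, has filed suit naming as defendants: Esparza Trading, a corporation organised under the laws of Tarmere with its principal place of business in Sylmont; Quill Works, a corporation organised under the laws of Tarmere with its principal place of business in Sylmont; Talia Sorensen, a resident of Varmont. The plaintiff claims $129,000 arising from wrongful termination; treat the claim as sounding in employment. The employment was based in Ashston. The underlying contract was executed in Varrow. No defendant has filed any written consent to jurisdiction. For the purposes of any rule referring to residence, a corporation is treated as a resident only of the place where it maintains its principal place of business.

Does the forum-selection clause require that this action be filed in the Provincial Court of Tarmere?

The Provincial Court of Tarmere:
  (a) Esparza Trading is organised under the laws of Tarmere, so one alternative holds. Condition met.
  (b) The amount in controversy is $129,000, which meets the USD 20,000 floor. Condition met.
  (c) The plaintiff resides in Varrow, which is not Varmont, so one alternative holds. Condition met.
  (d) The claim is an employment claim; no party resides in Tarmere — none of the alternatives is met. Nor does the 'unless' clause help: no defendant resides in Tarmere (they reside in Sylmont, Sylmont, Varmont). Condition not met.
  → The clause does not apply.

No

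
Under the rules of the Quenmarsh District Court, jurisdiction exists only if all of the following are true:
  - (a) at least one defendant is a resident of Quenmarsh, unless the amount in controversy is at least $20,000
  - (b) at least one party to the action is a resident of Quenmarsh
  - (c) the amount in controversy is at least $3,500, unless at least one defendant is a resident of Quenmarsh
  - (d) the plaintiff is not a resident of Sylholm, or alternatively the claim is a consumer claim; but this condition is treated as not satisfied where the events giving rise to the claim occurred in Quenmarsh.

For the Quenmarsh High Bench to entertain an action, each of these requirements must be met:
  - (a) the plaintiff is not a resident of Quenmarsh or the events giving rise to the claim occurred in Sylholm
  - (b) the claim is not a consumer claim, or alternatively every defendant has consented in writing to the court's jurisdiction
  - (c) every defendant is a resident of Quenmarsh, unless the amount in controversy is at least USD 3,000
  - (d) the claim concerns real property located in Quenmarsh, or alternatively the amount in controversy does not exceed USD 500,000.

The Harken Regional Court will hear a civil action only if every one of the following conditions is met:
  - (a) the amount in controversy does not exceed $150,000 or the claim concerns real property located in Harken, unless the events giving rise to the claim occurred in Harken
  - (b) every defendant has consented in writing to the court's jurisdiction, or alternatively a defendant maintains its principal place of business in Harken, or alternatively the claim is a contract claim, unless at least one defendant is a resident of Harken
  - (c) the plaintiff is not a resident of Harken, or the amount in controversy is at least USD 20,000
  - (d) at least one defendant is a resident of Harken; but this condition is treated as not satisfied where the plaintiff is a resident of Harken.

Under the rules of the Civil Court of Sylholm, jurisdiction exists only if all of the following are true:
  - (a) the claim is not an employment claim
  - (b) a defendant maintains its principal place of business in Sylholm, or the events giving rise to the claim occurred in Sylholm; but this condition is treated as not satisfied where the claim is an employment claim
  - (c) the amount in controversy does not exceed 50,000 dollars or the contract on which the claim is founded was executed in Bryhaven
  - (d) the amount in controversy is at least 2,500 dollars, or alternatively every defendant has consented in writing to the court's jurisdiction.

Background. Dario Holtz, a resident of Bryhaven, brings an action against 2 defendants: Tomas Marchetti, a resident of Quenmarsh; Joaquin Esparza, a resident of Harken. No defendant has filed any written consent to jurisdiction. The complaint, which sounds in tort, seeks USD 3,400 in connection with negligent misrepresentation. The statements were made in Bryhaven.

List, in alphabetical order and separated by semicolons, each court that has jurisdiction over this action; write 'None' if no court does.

The Quenmarsh District Court:
  (a) Tomas Marchetti resides in Quenmarsh. Condition met.
  (b) Tomas Marchetti resides in Quenmarsh. Satisfied.
  (c) The amount in controversy is USD 3,400, below the USD 3,500 floor. But Tomas Marchetti resides in Quenmarsh, and the 'unless' clause therefore excuses the requirement. Condition met.
  (d) The plaintiff resides in Bryhaven, which is not Sylholm — that alternative is enough. And the carve-out is inapplicable — the operative events occurred in Bryhaven, not Quenmarsh. Met.
  → Every requirement is satisfied — jurisdiction.
The Quenmarsh High Bench:
  (a) The plaintiff resides in Bryhaven, which is not Quenmarsh, so one alternative holds. Condition met.
  (b) The claim is a tort claim, not a consumer claim, so one alternative holds. Met.
  (c) The defendants reside as follows — Tomas Marchetti in Quenmarsh, Joaquin Esparza in Harken — not all in Quenmarsh. The proviso rescues it, though: the amount in controversy is $3,400, which meets the 3,000 dollars floor. Condition met.
  (d) The amount in controversy is USD 3,400, within the USD 500,000 ceiling — that alternative is enough. Condition met.
  → Every requirement is satisfied — jurisdiction.
The Harken Regional Court:
  (a) The amount in controversy is $3,400, within the $150,000 ceiling — that alternative is enough. Met.
  (b) No such written consent has been filed; no defendant is a corporation; the claim is a tort claim, not a contract claim — no alternative holds. The proviso rescues it, though: Joaquin Esparza resides in Harken. Met.
  (c) The plaintiff resides in Bryhaven, which is not Harken — that alternative is enough. Condition met.
  (d) Joaquin Esparza resides in Harken. The carve-out does not apply: the plaintiff resides in Bryhaven, not Harken. Condition met.
  → All conditions met; jurisdiction exists.
The Civil Court of Sylholm:
  (a) The claim is a tort claim, not an employment claim. Met.
  (b) No defendant is a corporation; the operative events occurred in Bryhaven, not Sylholm — none of the alternatives is met. Fails.
  (c) The amount in controversy is USD 3,400, within the USD 50,000 ceiling, which satisfies one of the alternatives. Met.
  (d) The amount in controversy is USD 3,400, which meets the 2,500 dollars floor, so one alternative holds. Satisfied.
  → Not every requirement is met — no jurisdiction.

the Harken Regional Court; the Quenmarsh District Court; the Quenmarsh High Bench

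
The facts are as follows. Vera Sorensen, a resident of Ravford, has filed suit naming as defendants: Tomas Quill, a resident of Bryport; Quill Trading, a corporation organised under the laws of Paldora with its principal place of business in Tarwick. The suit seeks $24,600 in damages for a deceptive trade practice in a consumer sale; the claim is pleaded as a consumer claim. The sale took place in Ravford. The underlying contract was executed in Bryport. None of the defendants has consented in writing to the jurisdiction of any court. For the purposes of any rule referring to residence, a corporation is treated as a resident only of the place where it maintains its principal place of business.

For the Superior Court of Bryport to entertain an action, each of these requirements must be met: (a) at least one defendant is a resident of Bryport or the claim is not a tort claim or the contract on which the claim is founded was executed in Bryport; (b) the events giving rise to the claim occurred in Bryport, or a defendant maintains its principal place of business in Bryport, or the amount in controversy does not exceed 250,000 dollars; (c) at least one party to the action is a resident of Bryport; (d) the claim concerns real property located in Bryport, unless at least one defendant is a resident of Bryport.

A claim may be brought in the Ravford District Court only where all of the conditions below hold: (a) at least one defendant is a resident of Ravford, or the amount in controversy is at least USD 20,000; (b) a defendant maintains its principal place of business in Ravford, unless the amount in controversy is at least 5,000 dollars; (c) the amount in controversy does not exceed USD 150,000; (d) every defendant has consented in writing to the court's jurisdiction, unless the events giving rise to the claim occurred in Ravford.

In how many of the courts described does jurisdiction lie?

2

The Superior Court of Bryport:
  (a) Tomas Quill resides in Bryport, so this disjunct is met. Condition met.
  (b) The amount in controversy is 24,600 dollars, within the USD 250,000 ceiling, so one alternative holds. Met.
  (c) Tomas Quill resides in Bryport. Condition met.
  (d) The claim does not concern real property. However, Tomas Quill resides in Bryport, so the 'unless' proviso supplies this condition. Satisfied.
  → All conditions met; jurisdiction exists.
The Ravford District Court:
  (a) The amount in controversy is $24,600, which meets the 20,000 dollars floor, which satisfies one of the alternatives. Met.
  (b) The corporate defendant(s) have their principal place of business in Tarwick, not Ravford. But the amount in controversy is USD 24,600, which meets the $5,000 floor, and the 'unless' clause therefore excuses the requirement. Condition met.
  (c) The amount in controversy is USD 24,600, within the 150,000 dollars ceiling. Condition met.
  (d) No such written consent has been filed. But the operative events occurred in Ravford, and the 'unless' clause therefore excuses the requirement. Satisfied.
  → Jurisdiction lies.
Courts with jurisdiction: the Superior Court of Bryport, the Ravford District Court — 2 in total.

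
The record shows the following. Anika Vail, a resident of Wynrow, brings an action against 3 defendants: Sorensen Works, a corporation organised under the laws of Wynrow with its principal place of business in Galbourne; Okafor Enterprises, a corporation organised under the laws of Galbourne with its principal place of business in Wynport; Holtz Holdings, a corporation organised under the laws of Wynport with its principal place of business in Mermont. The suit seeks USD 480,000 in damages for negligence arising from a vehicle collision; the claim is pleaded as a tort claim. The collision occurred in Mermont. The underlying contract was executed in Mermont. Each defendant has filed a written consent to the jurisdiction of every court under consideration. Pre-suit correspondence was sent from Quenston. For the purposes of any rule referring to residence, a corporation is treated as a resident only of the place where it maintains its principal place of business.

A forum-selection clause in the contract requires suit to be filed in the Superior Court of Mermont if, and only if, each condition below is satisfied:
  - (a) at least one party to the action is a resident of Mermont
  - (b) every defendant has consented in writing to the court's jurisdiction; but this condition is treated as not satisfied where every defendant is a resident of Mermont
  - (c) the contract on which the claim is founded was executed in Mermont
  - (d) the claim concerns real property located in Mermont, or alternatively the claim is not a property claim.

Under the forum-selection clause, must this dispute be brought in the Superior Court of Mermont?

Yes

The Superior Court of Mermont:
  (a) Holtz Holdings resides in Mermont. Condition met.
  (b) Every defendant has filed written consent. The exception is not triggered, since the defendants reside as follows — Sorensen Works in Galbourne, Okafor Enterprises in Wynport, Holtz Holdings in Mermont — not all in Mermont. Condition met.
  (c) The contract was executed in Mermont. Condition met.
  (d) The claim is a tort claim, not a property claim, which satisfies one of the alternatives. Satisfied.
  → Forum clause is triggered.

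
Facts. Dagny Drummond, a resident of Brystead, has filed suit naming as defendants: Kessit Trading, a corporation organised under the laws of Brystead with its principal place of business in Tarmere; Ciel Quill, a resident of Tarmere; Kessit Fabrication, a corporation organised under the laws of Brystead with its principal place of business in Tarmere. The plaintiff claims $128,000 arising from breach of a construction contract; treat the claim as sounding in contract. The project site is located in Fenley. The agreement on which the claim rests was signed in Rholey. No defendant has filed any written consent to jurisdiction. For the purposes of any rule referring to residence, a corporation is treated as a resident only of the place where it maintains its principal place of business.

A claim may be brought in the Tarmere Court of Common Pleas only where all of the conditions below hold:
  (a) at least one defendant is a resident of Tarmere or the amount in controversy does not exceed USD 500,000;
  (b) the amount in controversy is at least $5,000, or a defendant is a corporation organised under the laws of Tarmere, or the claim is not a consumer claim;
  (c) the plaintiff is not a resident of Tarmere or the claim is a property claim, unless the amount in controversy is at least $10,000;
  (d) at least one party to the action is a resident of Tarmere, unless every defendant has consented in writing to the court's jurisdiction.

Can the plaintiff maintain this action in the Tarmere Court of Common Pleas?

Yes

The Tarmere Court of Common Pleas:
  (a) Kessit Trading resides in Tarmere, which satisfies one of the alternatives. Condition met.
  (b) The amount in controversy is USD 128,000, which meets the $5,000 floor, so this disjunct is met. Met.
  (c) The plaintiff resides in Brystead, which is not Tarmere — that alternative is enough. Satisfied.
  (d) Kessit Trading resides in Tarmere. Condition met.
  → Jurisdiction lies.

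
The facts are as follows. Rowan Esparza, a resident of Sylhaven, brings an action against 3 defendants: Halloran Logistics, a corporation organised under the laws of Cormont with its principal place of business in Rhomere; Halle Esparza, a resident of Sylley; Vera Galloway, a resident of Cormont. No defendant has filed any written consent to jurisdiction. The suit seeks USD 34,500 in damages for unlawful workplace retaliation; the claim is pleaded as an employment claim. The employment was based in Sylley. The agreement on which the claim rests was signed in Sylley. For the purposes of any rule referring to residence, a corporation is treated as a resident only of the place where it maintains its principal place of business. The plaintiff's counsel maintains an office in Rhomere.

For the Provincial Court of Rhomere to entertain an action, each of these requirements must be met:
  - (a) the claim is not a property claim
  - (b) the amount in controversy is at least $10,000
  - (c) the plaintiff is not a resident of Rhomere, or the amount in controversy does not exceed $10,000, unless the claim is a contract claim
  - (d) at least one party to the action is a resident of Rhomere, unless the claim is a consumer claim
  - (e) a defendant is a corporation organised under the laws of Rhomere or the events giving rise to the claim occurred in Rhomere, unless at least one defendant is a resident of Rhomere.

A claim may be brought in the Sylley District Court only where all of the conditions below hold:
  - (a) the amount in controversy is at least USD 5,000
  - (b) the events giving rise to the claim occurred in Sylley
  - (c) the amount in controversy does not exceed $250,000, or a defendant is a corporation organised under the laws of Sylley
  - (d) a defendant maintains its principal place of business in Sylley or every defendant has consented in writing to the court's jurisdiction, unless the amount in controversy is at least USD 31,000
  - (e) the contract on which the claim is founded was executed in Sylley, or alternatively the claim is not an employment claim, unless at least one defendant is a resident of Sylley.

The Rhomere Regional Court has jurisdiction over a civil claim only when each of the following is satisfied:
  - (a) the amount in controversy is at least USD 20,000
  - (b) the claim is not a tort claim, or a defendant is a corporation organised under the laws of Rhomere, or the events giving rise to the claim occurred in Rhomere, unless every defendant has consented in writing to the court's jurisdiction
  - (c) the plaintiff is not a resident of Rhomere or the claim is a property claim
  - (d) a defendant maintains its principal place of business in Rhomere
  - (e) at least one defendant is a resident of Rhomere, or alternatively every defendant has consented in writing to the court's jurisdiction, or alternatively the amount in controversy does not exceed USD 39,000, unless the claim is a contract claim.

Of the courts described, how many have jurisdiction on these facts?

3

The Provincial Court of Rhomere:
  (a) The claim is an employment claim, not a property claim. Satisfied.
  (b) The amount in controversy is USD 34,500, which meets the 10,000 dollars floor. Satisfied.
  (c) The plaintiff resides in Sylhaven, which is not Rhomere — that alternative is enough. Satisfied.
  (d) Halloran Logistics resides in Rhomere. Met.
  (e) The corporate defendant(s) are organised in Cormont, not Rhomere; the operative events occurred in Sylley, not Rhomere — every alternative fails. However, Halloran Logistics resides in Rhomere, so the 'unless' proviso supplies this condition. Condition met.
  → All conditions met; jurisdiction exists.
The Sylley District Court:
  (a) The amount in controversy is $34,500, which meets the $5,000 floor. Met.
  (b) The operative events occurred in Sylley. Satisfied.
  (c) The amount in controversy is USD 34,500, within the 250,000 dollars ceiling, so one alternative holds. Satisfied.
  (d) The corporate defendant(s) have their principal place of business in Rhomere, not Sylley; no such written consent has been filed — no alternative holds. The proviso rescues it, though: the amount in controversy is USD 34,500, which meets the $31,000 floor. Met.
  (e) The contract was executed in Sylley, which satisfies one of the alternatives. Satisfied.
  → Jurisdiction lies.
The Rhomere Regional Court:
  (a) The amount in controversy is USD 34,500, which meets the $20,000 floor. Met.
  (b) The claim is an employment claim, not a tort claim, which satisfies one of the alternatives. Condition met.
  (c) The plaintiff resides in Sylhaven, which is not Rhomere — that alternative is enough. Satisfied.
  (d) Halloran Logistics has its principal place of business in Rhomere. Met.
  (e) Halloran Logistics resides in Rhomere, so one alternative holds. Condition met.
  → All conditions met; jurisdiction exists.
Courts with jurisdiction: the Provincial Court of Rhomere, the Sylley District Court, the Rhomere Regional Court — 3 in total.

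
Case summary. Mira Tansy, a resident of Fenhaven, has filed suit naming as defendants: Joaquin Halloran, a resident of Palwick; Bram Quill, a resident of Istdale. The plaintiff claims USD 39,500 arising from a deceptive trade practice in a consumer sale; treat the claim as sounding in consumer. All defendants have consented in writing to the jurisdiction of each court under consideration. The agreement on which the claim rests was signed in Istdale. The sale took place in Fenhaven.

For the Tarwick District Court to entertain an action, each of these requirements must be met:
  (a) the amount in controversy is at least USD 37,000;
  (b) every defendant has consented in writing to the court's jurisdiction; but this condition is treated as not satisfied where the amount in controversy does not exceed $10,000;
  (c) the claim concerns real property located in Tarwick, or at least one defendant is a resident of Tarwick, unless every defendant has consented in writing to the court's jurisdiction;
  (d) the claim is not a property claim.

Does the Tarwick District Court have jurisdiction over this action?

Yes

The Tarwick District Court:
  (a) The amount in controversy is USD 39,500, which meets the USD 37,000 floor. Condition met.
  (b) Every defendant has filed written consent. The exception is not triggered, since the amount in controversy is USD 39,500, above the 10,000 dollars ceiling. Met.
  (c) The claim does not concern real property; no defendant resides in Tarwick (they reside in Palwick, Istdale) — every alternative fails. But every defendant has filed written consent, and the 'unless' clause therefore excuses the requirement. Met.
  (d) The claim is a consumer claim, not a property claim. Met.
  → Jurisdiction lies.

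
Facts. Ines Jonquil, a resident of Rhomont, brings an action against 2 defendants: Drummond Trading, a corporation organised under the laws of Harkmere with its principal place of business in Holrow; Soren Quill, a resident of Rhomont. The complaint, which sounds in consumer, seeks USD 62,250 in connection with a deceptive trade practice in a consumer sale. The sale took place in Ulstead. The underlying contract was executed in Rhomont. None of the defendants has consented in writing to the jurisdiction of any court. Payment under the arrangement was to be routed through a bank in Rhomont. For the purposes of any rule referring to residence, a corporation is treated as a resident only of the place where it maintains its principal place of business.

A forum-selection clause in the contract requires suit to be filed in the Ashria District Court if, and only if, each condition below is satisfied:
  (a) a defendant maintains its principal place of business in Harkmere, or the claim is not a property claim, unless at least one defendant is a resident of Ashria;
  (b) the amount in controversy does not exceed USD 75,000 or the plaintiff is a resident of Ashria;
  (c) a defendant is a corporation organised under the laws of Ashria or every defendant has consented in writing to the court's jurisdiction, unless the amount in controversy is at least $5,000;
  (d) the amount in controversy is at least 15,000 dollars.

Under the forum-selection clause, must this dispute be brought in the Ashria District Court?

Yes

The Ashria District Court:
  (a) The claim is a consumer claim, not a property claim, which satisfies one of the alternatives. Condition met.
  (b) The amount in controversy is USD 62,250, within the USD 75,000 ceiling — that alternative is enough. Met.
  (c) The corporate defendant(s) are organised in Harkmere, not Ashria; no such written consent has been filed — none of the alternatives is met. However, the amount in controversy is USD 62,250, which meets the USD 5,000 floor, so the 'unless' proviso supplies this condition. Condition met.
  (d) The amount in controversy is 62,250 dollars, which meets the $15,000 floor. Satisfied.
  → The clause applies.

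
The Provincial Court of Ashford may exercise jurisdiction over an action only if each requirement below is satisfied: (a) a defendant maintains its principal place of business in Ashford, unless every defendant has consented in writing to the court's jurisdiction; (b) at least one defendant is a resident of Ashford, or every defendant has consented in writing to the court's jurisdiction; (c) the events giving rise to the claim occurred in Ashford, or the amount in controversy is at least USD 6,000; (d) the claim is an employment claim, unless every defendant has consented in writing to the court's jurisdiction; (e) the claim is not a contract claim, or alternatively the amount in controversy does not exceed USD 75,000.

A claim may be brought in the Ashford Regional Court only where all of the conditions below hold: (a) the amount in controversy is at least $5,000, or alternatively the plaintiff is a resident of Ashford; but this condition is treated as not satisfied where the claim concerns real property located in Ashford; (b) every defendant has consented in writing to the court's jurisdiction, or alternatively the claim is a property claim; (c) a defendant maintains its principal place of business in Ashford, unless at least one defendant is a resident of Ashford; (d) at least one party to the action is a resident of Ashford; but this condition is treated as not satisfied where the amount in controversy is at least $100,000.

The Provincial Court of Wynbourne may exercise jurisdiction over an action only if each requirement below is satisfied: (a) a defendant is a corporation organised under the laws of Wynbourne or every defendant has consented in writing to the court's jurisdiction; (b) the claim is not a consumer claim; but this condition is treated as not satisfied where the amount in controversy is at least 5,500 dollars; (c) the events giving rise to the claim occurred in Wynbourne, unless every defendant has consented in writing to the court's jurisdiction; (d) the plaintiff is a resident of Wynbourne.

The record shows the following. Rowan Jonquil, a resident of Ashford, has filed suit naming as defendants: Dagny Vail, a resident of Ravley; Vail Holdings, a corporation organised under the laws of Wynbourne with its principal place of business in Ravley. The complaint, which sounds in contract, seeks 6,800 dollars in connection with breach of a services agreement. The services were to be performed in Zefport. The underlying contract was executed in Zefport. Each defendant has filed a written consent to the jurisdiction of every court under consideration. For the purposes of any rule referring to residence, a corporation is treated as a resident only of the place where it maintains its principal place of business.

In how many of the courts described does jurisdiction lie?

1

The Provincial Court of Ashford:
  (a) The corporate defendant(s) have their principal place of business in Ravley, not Ashford. The proviso rescues it, though: every defendant has filed written consent. Satisfied.
  (b) Every defendant has filed written consent — that alternative is enough. Met.
  (c) The amount in controversy is USD 6,800, which meets the USD 6,000 floor, so one alternative holds. Satisfied.
  (d) The claim is a contract claim, not an employment claim. However, every defendant has filed written consent, so the 'unless' proviso supplies this condition. Satisfied.
  (e) The amount in controversy is $6,800, within the $75,000 ceiling, so this disjunct is met. Met.
  → All conditions met; jurisdiction exists.
The Ashford Regional Court:
  (a) The amount in controversy is 6,800 dollars, which meets the $5,000 floor, so one alternative holds. The carve-out does not apply: the claim does not concern real property. Condition met.
  (b) Every defendant has filed written consent, which satisfies one of the alternatives. Satisfied.
  (c) The corporate defendant(s) have their principal place of business in Ravley, not Ashford. And no defendant resides in Ashford (they reside in Ravley, Ravley), so the proviso does not save it. Not satisfied.
  (d) Rowan Jonquil resides in Ashford. The carve-out does not apply: the amount in controversy is $6,800, below the USD 100,000 floor. Condition met.
  → The court lacks jurisdiction.
The Provincial Court of Wynbourne:
  (a) Vail Holdings is organised under the laws of Wynbourne, so this disjunct is met. Met.
  (b) The claim is a contract claim, not a consumer claim. However, the amount in controversy is 6,800 dollars, which meets the $5,500 floor, which falls within the stated exception and so defeats the condition. Not met.
  (c) The operative events occurred in Zefport, not Wynbourne. But every defendant has filed written consent, and the 'unless' clause therefore excuses the requirement. Condition met.
  (d) The plaintiff resides in Ashford, not Wynbourne. Fails.
  → At least one condition fails; no jurisdiction.
Courts with jurisdiction: the Provincial Court of Ashford — 1 in total.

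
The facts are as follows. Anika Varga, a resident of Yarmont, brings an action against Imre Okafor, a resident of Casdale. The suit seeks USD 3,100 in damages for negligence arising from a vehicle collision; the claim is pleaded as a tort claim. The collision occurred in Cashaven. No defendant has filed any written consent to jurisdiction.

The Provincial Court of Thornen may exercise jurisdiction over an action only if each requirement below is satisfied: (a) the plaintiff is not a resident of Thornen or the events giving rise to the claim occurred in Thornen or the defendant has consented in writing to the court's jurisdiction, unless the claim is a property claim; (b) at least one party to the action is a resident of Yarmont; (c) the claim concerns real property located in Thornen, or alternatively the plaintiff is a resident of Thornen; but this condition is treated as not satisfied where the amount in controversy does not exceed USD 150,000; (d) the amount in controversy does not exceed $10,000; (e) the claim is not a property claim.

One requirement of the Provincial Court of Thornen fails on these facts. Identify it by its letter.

(c)

The Provincial Court of Thornen:
  (a) The plaintiff resides in Yarmont, which is not Thornen, so one alternative holds. Satisfied.
  (b) Anika Varga resides in Yarmont. Condition met.
  (c) The claim does not concern real property; the plaintiff resides in Yarmont, not Thornen — none of the alternatives is met. Condition not met.
  (d) The amount in controversy is $3,100, within the USD 10,000 ceiling. Condition met.
  (e) The claim is a tort claim, not a property claim. Satisfied.
Only condition (c) fails.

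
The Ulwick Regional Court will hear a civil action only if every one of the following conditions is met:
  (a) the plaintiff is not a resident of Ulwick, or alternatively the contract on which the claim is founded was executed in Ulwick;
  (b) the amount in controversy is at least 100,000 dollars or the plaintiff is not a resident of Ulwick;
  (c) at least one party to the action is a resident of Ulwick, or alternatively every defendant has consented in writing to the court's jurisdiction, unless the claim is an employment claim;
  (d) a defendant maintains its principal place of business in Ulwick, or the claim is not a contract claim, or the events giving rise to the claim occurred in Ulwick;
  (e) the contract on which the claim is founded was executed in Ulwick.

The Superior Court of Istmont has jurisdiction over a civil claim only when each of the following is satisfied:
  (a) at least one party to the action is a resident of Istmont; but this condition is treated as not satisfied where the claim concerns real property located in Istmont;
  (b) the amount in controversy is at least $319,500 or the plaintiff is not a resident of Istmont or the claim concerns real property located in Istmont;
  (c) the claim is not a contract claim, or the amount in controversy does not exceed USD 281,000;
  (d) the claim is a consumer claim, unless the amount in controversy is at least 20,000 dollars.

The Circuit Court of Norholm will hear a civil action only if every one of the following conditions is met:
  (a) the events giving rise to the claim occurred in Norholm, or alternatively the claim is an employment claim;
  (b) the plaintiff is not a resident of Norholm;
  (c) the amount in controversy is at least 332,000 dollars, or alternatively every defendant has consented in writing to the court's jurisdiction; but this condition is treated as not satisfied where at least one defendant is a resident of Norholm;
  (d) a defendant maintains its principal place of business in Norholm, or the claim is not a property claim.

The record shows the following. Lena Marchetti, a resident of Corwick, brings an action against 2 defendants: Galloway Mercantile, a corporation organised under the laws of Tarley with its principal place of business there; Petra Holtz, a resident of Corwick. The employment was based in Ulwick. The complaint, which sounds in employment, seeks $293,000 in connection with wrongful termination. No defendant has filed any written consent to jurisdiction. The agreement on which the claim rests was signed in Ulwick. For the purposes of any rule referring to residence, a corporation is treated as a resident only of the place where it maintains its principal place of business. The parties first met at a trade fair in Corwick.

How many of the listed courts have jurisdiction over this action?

The Ulwick Regional Court:
  (a) The plaintiff resides in Corwick, which is not Ulwick — that alternative is enough. Met.
  (b) The amount in controversy is 293,000 dollars, which meets the $100,000 floor, so this disjunct is met. Satisfied.
  (c) No party resides in Ulwick; no such written consent has been filed — none of the alternatives is met. However, the claim is an employment claim, so the 'unless' proviso supplies this condition. Satisfied.
  (d) The claim is an employment claim, not a contract claim, which satisfies one of the alternatives. Satisfied.
  (e) The contract was executed in Ulwick. Condition met.
  → Every requirement is satisfied — jurisdiction.
The Superior Court of Istmont:
  (a) No party resides in Istmont. Not met.
  (b) The plaintiff resides in Corwick, which is not Istmont, so one alternative holds. Met.
  (c) The claim is an employment claim, not a contract claim — that alternative is enough. Met.
  (d) The claim is an employment claim, not a consumer claim. However, the amount in controversy is USD 293,000, which meets the USD 20,000 floor, so the 'unless' proviso supplies this condition. Condition met.
  → No jurisdiction.
The Circuit Court of Norholm:
  (a) The claim is an employment claim, so one alternative holds. Condition met.
  (b) The plaintiff resides in Corwick, which is not Norholm. Met.
  (c) The amount in controversy is USD 293,000, below the 332,000 dollars floor; no such written consent has been filed — no alternative holds. Fails.
  (d) The claim is an employment claim, not a property claim, so this disjunct is met. Satisfied.
  → The court lacks jurisdiction.
Courts with jurisdiction: the Ulwick Regional Court — 1 in total.

1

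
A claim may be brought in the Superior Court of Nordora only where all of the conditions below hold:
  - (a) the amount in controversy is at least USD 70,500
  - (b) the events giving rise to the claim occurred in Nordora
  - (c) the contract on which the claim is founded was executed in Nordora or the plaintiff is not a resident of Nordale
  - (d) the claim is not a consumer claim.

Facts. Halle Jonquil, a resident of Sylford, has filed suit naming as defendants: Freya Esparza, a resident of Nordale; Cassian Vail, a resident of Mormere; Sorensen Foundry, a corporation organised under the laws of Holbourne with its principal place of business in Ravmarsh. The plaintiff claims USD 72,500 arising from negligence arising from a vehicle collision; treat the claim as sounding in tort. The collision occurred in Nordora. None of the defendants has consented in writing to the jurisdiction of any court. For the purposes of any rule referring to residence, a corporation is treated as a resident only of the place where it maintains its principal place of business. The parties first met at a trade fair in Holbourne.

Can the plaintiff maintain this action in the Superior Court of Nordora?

The Superior Court of Nordora:
  (a) The amount in controversy is 72,500 dollars, which meets the 70,500 dollars floor. Satisfied.
  (b) The operative events occurred in Nordora. Met.
  (c) The plaintiff resides in Sylford, which is not Nordale, which satisfies one of the alternatives. Condition met.
  (d) The claim is a tort claim, not a consumer claim. Met.
  → Jurisdiction lies.

Yes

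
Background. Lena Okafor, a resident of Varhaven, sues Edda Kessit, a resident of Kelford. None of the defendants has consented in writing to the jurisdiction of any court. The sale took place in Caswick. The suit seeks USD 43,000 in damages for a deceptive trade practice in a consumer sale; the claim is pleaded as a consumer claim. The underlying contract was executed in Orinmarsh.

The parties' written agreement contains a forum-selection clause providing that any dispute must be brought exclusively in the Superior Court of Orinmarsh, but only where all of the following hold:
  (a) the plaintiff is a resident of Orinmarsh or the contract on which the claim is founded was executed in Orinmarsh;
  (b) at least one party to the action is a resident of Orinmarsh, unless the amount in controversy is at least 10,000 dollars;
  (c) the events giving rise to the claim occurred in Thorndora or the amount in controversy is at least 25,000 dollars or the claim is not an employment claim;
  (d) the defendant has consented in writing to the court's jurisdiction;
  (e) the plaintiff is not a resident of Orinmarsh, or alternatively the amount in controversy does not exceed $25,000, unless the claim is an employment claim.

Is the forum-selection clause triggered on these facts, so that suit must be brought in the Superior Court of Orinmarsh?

No

The Superior Court of Orinmarsh:
  (a) The contract was executed in Orinmarsh, so one alternative holds. Condition met.
  (b) No party resides in Orinmarsh. However, the amount in controversy is 43,000 dollars, which meets the 10,000 dollars floor, so the 'unless' proviso supplies this condition. Condition met.
  (c) The amount in controversy is $43,000, which meets the USD 25,000 floor, so this disjunct is met. Condition met.
  (d) No such written consent has been filed. Condition not met.
  (e) The plaintiff resides in Varhaven, which is not Orinmarsh — that alternative is enough. Satisfied.
  → Forum clause is not triggered.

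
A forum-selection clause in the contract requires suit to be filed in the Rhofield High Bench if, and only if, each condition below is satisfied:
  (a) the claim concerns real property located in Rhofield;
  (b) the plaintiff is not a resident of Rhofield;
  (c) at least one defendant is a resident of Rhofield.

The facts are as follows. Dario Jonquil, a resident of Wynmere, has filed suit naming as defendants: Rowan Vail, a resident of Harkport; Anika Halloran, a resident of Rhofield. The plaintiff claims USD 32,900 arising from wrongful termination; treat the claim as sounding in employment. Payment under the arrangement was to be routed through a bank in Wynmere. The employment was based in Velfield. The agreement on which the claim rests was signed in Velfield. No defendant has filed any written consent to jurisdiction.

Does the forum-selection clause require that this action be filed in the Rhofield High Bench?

No

The Rhofield High Bench:
  (a) The claim does not concern real property. Not met.
  (b) The plaintiff resides in Wynmere, which is not Rhofield. Satisfied.
  (c) Anika Halloran resides in Rhofield. Condition met.
  → The clause does not apply.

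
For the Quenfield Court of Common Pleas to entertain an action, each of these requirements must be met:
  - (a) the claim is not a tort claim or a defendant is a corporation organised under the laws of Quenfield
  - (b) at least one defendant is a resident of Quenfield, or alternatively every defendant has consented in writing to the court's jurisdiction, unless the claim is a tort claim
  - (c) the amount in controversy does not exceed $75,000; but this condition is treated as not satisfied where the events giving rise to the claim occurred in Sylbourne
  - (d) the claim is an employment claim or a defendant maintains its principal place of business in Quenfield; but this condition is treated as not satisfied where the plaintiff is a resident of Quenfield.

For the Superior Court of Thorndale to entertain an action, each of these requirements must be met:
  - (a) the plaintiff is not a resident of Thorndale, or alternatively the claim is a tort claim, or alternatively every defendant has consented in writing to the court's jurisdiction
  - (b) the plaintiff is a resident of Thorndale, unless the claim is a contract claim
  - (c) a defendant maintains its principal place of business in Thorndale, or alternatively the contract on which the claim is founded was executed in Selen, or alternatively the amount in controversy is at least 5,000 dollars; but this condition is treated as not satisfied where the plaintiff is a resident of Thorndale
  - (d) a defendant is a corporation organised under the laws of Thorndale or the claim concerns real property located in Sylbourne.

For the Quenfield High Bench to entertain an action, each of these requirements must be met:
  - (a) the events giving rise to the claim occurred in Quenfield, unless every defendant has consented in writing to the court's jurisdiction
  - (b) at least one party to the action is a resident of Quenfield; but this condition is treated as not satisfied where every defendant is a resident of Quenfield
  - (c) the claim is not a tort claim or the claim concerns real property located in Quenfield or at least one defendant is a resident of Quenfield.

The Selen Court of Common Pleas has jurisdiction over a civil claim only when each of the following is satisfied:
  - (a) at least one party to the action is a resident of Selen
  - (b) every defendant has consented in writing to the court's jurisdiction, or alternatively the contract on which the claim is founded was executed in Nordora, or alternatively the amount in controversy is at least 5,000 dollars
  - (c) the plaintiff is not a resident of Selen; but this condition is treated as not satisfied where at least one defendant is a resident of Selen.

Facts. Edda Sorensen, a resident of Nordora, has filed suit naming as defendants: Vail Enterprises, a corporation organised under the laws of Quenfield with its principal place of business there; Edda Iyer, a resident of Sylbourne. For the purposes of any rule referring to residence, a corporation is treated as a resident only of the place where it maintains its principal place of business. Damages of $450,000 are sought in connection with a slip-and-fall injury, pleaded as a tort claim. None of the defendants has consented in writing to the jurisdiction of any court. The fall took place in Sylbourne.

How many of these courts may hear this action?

0

The Quenfield Court of Common Pleas:
  (a) Vail Enterprises is organised under the laws of Quenfield, which satisfies one of the alternatives. Condition met.
  (b) Vail Enterprises resides in Quenfield — that alternative is enough. Condition met.
  (c) The amount in controversy is $450,000, above the $75,000 ceiling. Not met.
  (d) Vail Enterprises has its principal place of business in Quenfield, which satisfies one of the alternatives. The carve-out does not apply: the plaintiff resides in Nordora, not Quenfield. Met.
  → At least one condition fails; no jurisdiction.
The Superior Court of Thorndale:
  (a) The plaintiff resides in Nordora, which is not Thorndale — that alternative is enough. Condition met.
  (b) The plaintiff resides in Nordora, not Thorndale. The proviso offers no rescue either, since the claim is a tort claim, not a contract claim. Fails.
  (c) The amount in controversy is $450,000, which meets the $5,000 floor — that alternative is enough. The carve-out does not apply: the plaintiff resides in Nordora, not Thorndale. Satisfied.
  (d) The corporate defendant(s) are organised in Quenfield, not Thorndale; the claim does not concern real property — none of the alternatives is met. Condition not met.
  → The court lacks jurisdiction.
The Quenfield High Bench:
  (a) The operative events occurred in Sylbourne, not Quenfield. And no such written consent has been filed, so the proviso does not save it. Not met.
  (b) Vail Enterprises resides in Quenfield. And the carve-out is inapplicable — the defendants reside as follows — Vail Enterprises in Quenfield, Edda Iyer in Sylbourne — not all in Quenfield. Condition met.
  (c) Vail Enterprises resides in Quenfield — that alternative is enough. Satisfied.
  → At least one condition fails; no jurisdiction.
The Selen Court of Common Pleas:
  (a) No party resides in Selen. Condition not met.
  (b) The amount in controversy is 450,000 dollars, which meets the $5,000 floor, which satisfies one of the alternatives. Met.
  (c) The plaintiff resides in Nordora, which is not Selen. The carve-out does not apply: no defendant resides in Selen (they reside in Quenfield, Sylbourne). Condition met.
  → Not every requirement is met — no jurisdiction.
No court satisfies all of its conditions.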